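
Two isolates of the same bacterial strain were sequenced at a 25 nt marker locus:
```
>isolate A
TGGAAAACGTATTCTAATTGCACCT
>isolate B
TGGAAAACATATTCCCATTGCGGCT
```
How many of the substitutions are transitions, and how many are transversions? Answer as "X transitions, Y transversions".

Mismatches (1-based):
site 9: G→A (purine→purine, transition)
site 15: T→C (pyrimidine→pyrimidine, transition)
site 16: A→C (purine→pyrimidine, transversion)
site 22: A→G (purine→purine, transition)
site 23: C→G (pyrimidine→purine, transversion)

3 transitions, 2 transversions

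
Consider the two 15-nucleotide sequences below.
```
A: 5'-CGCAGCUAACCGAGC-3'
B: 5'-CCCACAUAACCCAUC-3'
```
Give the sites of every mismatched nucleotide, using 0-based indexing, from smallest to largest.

1, 4, 5, 11, 13

Differences at site 1 (G→C), site 4 (G→C), site 5 (C→A), site 11 (G→C), site 13 (G→U).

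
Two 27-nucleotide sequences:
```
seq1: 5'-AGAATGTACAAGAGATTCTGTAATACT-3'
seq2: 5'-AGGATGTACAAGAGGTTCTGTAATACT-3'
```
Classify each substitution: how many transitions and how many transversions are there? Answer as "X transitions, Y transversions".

2 transitions, 0 transversions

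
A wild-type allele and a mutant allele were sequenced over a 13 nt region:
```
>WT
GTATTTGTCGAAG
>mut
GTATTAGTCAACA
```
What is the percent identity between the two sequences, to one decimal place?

4 positions differ (6, 10, 12, 13), so 9 of 13 match: 9/13 = 69.23%.

69.2%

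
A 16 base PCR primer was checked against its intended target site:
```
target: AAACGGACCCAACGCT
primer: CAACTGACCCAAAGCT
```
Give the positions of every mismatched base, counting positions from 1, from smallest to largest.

1, 5, 13

Scanning 1-based: 1: A/C; 5: G/T; 13: C/A.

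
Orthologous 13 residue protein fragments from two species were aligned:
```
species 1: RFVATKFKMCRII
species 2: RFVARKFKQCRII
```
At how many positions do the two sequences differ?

2

Mismatches (1-based): position 5: T→R; position 9: M→Q.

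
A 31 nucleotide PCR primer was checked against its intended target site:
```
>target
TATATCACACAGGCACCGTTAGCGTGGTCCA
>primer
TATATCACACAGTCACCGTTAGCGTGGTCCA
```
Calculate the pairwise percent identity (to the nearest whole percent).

97%

Mismatch at position 13 (1-based): 1 of 31.
Identical positions: 30/31 = 96.77% → 97%.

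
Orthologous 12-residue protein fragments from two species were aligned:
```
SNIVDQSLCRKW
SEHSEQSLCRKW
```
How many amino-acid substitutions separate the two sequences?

The sequences differ at positions 2, 3, 4, 5 (1-based) — 4 in total.

4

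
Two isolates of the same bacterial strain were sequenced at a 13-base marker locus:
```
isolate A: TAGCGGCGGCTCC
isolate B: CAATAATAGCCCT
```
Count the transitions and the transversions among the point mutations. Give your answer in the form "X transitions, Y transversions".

9 transitions, 0 transversions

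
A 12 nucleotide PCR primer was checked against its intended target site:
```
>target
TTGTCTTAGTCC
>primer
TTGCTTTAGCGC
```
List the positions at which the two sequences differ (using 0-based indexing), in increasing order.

3, 4, 9, 10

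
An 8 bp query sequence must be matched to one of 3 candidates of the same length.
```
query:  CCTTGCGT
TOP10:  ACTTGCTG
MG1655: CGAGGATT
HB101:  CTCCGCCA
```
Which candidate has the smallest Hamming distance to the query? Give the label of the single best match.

TOP10 differs at 3 sites; MG1655 differs at 5 sites; HB101 differs at 5 sites. The closest is TOP10.

TOP10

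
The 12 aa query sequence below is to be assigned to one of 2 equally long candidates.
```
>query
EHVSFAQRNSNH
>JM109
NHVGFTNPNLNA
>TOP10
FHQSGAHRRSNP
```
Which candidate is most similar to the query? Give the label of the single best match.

Hamming distances to query — JM109: 7; TOP10: 6.
Smallest is TOP10 with 6 mismatches.

TOP10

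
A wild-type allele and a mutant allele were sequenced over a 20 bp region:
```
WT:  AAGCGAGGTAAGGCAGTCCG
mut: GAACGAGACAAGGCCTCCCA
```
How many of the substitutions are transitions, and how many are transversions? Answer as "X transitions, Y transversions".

Transitions (purine↔purine or pyrimidine↔pyrimidine): 1 A→G, 3 G→A, 8 G→A, 9 T→C, 17 T→C, 20 G→A.
Transversions (purine↔pyrimidine): 15 A→C, 16 G→T.

6 transitions, 2 transversions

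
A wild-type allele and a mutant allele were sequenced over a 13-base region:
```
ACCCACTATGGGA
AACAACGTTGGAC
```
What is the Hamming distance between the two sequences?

The sequences differ at sites 2, 4, 7, 8, 12, 13 (1-based) — 6 in total.

6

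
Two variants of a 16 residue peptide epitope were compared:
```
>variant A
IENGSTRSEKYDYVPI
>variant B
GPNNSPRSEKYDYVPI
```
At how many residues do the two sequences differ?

Mismatches (1-based): residue 1: I→G; residue 2: E→P; residue 4: G→N; residue 6: T→P.

4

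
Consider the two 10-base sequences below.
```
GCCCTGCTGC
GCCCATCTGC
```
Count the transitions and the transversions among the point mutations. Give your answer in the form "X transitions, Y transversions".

Mismatches (1-based):
site 5: T→A (pyrimidine→purine, transversion)
site 6: G→T (purine→pyrimidine, transversion)

0 transitions, 2 transversions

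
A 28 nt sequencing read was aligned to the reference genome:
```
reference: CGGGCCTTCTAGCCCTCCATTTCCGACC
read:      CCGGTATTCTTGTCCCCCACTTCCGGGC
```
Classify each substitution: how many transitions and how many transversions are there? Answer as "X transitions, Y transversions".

Transitions (purine↔purine or pyrimidine↔pyrimidine): 5 C→T, 13 C→T, 16 T→C, 20 T→C, 26 A→G.
Transversions (purine↔pyrimidine): 2 G→C, 6 C→A, 11 A→T, 27 C→G.

5 transitions, 4 transversions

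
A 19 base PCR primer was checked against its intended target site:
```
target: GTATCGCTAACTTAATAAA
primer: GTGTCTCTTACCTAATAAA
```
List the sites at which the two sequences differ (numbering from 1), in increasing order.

Differences at site 3 (A→G), site 6 (G→T), site 9 (A→T), site 12 (T→C).

3, 6, 9, 12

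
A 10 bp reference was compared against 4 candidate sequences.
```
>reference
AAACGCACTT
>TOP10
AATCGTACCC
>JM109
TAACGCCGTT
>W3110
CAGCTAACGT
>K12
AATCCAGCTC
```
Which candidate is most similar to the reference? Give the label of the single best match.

JM109

Hamming distances to reference — TOP10: 4; JM109: 3; W3110: 5; K12: 5.
Smallest is JM109 with 3 mismatches.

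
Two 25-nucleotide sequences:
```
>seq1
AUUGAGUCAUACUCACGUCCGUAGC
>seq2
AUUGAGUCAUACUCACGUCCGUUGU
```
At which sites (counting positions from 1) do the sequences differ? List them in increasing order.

23, 25

Differences at site 23 (A→U), site 25 (C→U).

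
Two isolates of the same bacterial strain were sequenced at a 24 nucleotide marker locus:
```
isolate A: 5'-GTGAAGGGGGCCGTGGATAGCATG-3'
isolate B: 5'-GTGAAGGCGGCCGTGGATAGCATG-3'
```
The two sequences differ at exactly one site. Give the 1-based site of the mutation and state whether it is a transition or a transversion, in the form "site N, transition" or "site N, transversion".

The sequences differ only at site 8: G→C (purine→pyrimidine), a transversion.

site 8, transversion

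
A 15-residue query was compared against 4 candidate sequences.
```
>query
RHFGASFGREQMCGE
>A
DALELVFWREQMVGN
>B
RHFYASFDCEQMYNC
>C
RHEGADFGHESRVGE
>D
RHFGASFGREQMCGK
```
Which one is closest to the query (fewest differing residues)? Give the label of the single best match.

A differs at 9 residues; B differs at 6 residues; C differs at 6 residues; D differs at 1 residue. The closest is D.

D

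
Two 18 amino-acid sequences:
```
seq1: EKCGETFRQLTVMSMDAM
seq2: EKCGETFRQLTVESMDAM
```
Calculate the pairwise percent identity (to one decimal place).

94.4%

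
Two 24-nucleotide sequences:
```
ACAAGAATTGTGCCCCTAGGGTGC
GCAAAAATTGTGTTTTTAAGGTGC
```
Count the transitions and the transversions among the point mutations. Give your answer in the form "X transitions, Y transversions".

Mismatches (1-based):
position 1: A→G (purine→purine, transition)
position 5: G→A (purine→purine, transition)
position 13: C→T (pyrimidine→pyrimidine, transition)
position 14: C→T (pyrimidine→pyrimidine, transition)
position 15: C→T (pyrimidine→pyrimidine, transition)
position 16: C→T (pyrimidine→pyrimidine, transition)
position 19: G→A (purine→purine, transition)

7 transitions, 0 transversions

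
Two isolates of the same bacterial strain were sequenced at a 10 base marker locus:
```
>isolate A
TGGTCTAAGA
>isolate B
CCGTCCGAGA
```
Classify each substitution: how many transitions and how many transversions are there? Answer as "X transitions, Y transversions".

3 transitions, 1 transversion

Mismatches (1-based):
site 1: T→C (pyrimidine→pyrimidine, transition)
site 2: G→C (purine→pyrimidine, transversion)
site 6: T→C (pyrimidine→pyrimidine, transition)
site 7: A→G (purine→purine, transition)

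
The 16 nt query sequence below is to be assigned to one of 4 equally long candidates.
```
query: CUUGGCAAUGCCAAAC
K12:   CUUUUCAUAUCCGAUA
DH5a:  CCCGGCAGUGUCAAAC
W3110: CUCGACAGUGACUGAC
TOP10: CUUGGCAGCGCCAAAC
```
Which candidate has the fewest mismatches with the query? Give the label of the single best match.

TOP10

K12 differs at 8 sites; DH5a differs at 4 sites; W3110 differs at 6 sites; TOP10 differs at 2 sites. The closest is TOP10.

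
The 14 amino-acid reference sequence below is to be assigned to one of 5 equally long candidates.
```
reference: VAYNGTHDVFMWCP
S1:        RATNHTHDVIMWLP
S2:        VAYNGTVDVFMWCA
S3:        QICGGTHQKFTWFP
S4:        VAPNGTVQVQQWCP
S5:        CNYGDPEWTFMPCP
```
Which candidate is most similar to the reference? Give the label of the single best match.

S2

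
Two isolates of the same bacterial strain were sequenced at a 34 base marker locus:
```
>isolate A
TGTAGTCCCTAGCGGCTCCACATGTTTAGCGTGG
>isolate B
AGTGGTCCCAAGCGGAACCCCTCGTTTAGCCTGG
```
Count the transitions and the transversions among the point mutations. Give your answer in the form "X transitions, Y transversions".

Transitions (purine↔purine or pyrimidine↔pyrimidine): 4 A→G, 23 T→C.
Transversions (purine↔pyrimidine): 1 T→A, 10 T→A, 16 C→A, 17 T→A, 20 A→C, 22 A→T, 31 G→C.

2 transitions, 7 transversions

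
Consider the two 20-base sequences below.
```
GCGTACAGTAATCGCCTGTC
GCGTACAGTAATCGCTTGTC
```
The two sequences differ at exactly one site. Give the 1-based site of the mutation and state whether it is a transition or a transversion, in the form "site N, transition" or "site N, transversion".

site 16, transition

The sequences differ only at site 16: C→T (pyrimidine→pyrimidine), a transition.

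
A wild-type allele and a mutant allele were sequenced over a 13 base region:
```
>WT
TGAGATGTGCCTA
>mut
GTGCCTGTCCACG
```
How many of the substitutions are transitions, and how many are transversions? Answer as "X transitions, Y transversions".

Mismatches (1-based):
position 1: T→G (pyrimidine→purine, transversion)
position 2: G→T (purine→pyrimidine, transversion)
position 3: A→G (purine→purine, transition)
position 4: G→C (purine→pyrimidine, transversion)
position 5: A→C (purine→pyrimidine, transversion)
position 9: G→C (purine→pyrimidine, transversion)
position 11: C→A (pyrimidine→purine, transversion)
position 12: T→C (pyrimidine→pyrimidine, transition)
position 13: A→G (purine→purine, transition)

3 transitions, 6 transversions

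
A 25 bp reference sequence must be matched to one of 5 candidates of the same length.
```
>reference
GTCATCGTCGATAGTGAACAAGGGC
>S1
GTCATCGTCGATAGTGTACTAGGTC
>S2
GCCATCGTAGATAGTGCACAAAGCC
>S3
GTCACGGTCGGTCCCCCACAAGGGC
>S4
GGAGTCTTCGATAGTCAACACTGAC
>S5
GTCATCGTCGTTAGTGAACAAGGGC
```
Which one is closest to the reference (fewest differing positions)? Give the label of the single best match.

S5

S1 differs at 3 positions; S2 differs at 5 positions; S3 differs at 8 positions; S4 differs at 8 positions; S5 differs at 1 position. The closest is S5.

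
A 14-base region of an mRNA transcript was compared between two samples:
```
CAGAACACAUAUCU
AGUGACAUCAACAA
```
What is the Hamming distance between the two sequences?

The sequences differ at sites 1, 2, 3, 4, 8, 9, 10, 12, 13, 14 (1-based) — 10 in total.

10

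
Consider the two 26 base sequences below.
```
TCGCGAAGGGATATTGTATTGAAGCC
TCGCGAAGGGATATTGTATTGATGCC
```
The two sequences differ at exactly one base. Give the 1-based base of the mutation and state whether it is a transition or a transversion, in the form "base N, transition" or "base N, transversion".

Base 23 changes A→T. A is a purine and T is a pyrimidine, so this is a transversion.

base 23, transversion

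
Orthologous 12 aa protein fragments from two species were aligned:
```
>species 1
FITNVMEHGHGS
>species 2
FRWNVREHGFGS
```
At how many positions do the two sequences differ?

4

Comparing position by position, 4 positions differ: 2 (I/R), 3 (T/W), 6 (M/R), 10 (H/F).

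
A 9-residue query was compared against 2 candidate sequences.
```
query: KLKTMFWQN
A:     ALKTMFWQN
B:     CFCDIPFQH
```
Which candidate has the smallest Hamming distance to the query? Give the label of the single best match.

A

A differs at 1 residue; B differs at 8 residues. The closest is A.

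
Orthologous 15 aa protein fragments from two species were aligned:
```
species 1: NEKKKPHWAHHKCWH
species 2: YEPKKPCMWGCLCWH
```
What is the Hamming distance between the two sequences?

8

The sequences differ at residues 1, 3, 7, 8, 9, 10, 11, 12 (1-based) — 8 in total.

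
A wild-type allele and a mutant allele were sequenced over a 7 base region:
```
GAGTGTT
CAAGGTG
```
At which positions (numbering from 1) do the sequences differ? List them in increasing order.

1, 3, 4, 7

Scanning 1-based: 1: G/C; 3: G/A; 4: T/G; 7: T/G.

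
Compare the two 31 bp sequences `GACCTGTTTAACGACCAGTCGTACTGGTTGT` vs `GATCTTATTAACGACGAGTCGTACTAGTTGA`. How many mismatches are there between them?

6

Comparing position by position, 6 positions differ: 3 (C/T), 6 (G/T), 7 (T/A), 16 (C/G), 26 (G/A), 31 (T/A).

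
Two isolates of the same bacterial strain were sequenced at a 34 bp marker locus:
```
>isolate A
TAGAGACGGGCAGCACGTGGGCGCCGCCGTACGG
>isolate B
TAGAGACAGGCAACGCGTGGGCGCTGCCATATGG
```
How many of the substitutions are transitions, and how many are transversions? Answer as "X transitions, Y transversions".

Transitions (purine↔purine or pyrimidine↔pyrimidine): 8 G→A, 13 G→A, 15 A→G, 25 C→T, 29 G→A, 32 C→T.
Transversions (purine↔pyrimidine): none.

6 transitions, 0 transversions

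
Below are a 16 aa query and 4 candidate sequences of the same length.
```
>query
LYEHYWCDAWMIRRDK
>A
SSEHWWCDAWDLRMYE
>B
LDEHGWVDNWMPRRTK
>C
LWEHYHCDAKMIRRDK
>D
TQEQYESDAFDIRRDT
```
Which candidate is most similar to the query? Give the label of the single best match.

Hamming distances to query — A: 8; B: 6; C: 3; D: 8.
Smallest is C with 3 mismatches.

C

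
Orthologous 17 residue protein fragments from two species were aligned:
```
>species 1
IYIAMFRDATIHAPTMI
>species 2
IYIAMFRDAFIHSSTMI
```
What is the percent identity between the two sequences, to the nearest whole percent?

82%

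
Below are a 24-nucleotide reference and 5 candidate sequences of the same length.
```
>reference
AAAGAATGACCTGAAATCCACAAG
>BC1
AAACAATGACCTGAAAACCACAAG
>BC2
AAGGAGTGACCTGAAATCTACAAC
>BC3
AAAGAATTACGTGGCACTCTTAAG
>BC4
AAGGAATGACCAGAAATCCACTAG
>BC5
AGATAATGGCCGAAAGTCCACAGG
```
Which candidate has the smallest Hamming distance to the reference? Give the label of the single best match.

Hamming distances to reference — BC1: 2; BC2: 4; BC3: 8; BC4: 3; BC5: 7.
Smallest is BC1 with 2 mismatches.

BC1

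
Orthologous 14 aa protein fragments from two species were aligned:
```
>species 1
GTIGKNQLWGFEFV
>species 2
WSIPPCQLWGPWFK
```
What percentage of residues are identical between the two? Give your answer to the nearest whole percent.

43%

Mismatches at positions 1, 2, 4, 5, 6, 11, 12, 14 (1-based): 8 of 14.
Identical positions: 6/14 = 42.86% → 43%.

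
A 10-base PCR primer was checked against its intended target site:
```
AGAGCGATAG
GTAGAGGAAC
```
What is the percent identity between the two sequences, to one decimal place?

40.0%

6 positions differ (1, 2, 5, 7, 8, 10), so 4 of 10 match: 4/10 = 40%.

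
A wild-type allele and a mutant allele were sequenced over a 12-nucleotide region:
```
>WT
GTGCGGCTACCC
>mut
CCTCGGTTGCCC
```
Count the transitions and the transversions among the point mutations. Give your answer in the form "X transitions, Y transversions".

3 transitions, 2 transversions

Transitions (purine↔purine or pyrimidine↔pyrimidine): 2 T→C, 7 C→T, 9 A→G.
Transversions (purine↔pyrimidine): 1 G→C, 3 G→T.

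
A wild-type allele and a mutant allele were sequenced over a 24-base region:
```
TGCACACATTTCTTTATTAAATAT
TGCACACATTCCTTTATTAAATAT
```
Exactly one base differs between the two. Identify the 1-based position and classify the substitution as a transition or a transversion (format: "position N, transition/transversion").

position 11, transition

The sequences differ only at position 11: T→C (pyrimidine→pyrimidine), a transition.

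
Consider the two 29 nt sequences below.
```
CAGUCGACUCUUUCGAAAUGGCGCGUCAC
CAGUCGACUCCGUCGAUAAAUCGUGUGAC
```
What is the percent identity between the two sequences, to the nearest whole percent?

72%

Mismatches at positions 11, 12, 17, 19, 20, 21, 24, 27 (1-based): 8 of 29.
Identical positions: 21/29 = 72.41% → 72%.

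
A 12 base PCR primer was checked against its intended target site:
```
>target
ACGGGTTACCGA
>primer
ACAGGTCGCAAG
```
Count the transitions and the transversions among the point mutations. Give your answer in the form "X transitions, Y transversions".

Transitions (purine↔purine or pyrimidine↔pyrimidine): 3 G→A, 7 T→C, 8 A→G, 11 G→A, 12 A→G.
Transversions (purine↔pyrimidine): 10 C→A.

5 transitions, 1 transversion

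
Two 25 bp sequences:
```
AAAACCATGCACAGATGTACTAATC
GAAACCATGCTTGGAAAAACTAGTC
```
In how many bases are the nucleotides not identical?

8

Comparing position by position, 8 bases differ: 1 (A/G), 11 (A/T), 12 (C/T), 13 (A/G), 16 (T/A), 17 (G/A), 18 (T/A), 23 (A/G).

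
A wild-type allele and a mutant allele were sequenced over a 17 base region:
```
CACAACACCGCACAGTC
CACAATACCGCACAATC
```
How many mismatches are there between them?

Comparing position by position, 2 bases differ: 6 (C/T), 15 (G/A).

2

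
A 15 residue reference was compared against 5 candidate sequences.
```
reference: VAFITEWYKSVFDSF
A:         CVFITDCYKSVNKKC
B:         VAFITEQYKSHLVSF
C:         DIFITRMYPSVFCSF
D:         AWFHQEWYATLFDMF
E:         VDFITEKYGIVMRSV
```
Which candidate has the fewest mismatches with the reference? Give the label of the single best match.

B

A differs at 8 positions; B differs at 4 positions; C differs at 6 positions; D differs at 8 positions; E differs at 7 positions. The closest is B.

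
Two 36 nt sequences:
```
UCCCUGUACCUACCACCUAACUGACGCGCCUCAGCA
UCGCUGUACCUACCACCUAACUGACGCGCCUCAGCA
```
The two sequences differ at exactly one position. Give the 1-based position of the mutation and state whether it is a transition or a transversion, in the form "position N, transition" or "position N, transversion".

The sequences differ only at position 3: C→G (pyrimidine→purine), a transversion.

position 3, transversion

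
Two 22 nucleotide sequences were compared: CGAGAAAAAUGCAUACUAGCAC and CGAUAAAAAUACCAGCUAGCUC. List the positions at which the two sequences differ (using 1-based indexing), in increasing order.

4, 11, 13, 14, 15, 21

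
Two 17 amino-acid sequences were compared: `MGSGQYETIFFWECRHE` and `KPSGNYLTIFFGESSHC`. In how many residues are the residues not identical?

Comparing position by position, 8 residues differ: 1 (M/K), 2 (G/P), 5 (Q/N), 7 (E/L), 12 (W/G), 14 (C/S), 15 (R/S), 17 (E/C).

8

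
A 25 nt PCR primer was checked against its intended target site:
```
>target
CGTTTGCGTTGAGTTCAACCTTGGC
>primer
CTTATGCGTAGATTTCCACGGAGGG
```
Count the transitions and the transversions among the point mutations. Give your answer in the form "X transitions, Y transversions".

0 transitions, 9 transversions

Mismatches (1-based):
site 2: G→T (purine→pyrimidine, transversion)
site 4: T→A (pyrimidine→purine, transversion)
site 10: T→A (pyrimidine→purine, transversion)
site 13: G→T (purine→pyrimidine, transversion)
site 17: A→C (purine→pyrimidine, transversion)
site 20: C→G (pyrimidine→purine, transversion)
site 21: T→G (pyrimidine→purine, transversion)
site 22: T→A (pyrimidine→purine, transversion)
site 25: C→G (pyrimidine→purine, transversion)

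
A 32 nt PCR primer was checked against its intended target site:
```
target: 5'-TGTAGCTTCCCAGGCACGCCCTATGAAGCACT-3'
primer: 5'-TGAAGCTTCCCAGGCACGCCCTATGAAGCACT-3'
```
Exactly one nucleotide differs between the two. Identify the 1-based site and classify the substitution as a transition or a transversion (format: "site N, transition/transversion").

Site 3 changes T→A. T is a pyrimidine and A is a purine, so this is a transversion.

site 3, transversion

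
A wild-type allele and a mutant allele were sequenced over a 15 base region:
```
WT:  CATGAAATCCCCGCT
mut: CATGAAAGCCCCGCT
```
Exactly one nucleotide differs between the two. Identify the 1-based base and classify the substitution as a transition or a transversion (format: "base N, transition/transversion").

The sequences differ only at base 8: T→G (pyrimidine→purine), a transversion.

base 8, transversion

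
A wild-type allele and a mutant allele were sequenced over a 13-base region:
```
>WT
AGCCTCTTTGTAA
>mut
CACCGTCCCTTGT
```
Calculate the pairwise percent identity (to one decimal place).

23.1%

10 positions differ (1, 2, 5, 6, 7, 8, 9, 10, 12, 13), so 3 of 13 match: 3/13 = 23.08%.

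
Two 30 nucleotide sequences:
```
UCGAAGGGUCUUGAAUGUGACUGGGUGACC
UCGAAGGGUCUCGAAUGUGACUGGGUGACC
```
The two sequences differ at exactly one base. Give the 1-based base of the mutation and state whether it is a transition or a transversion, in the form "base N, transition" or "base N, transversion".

Base 12 changes U→C. U is a pyrimidine and C is a pyrimidine, so this is a transition.

base 12, transition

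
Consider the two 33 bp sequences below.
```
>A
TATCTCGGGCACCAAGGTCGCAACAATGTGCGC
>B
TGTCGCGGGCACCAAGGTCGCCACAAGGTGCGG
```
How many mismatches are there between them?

5

Comparing position by position, 5 bases differ: 2 (A/G), 5 (T/G), 22 (A/C), 27 (T/G), 33 (C/G).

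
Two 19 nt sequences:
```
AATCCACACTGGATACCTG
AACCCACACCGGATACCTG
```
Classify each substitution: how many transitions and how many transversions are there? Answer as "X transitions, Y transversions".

Mismatches (1-based):
position 3: T→C (pyrimidine→pyrimidine, transition)
position 10: T→C (pyrimidine→pyrimidine, transition)

2 transitions, 0 transversions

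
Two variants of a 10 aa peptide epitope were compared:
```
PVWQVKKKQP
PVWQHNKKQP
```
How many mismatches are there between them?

Comparing position by position, 2 positions differ: 5 (V/H), 6 (K/N).

2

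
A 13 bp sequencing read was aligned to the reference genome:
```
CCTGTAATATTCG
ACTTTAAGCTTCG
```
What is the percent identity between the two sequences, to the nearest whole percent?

69%

4 positions differ (1, 4, 8, 9), so 9 of 13 match: 9/13 = 69.23%.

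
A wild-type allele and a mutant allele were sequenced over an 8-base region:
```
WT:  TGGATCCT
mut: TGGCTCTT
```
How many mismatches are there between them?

Comparing position by position, 2 sites differ: 4 (A/C), 7 (C/T).

2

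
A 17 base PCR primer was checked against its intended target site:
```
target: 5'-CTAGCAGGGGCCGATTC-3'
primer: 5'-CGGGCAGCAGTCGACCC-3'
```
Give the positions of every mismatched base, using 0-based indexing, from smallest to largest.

1, 2, 7, 8, 10, 14, 15

Scanning 0-based: 1: T/G; 2: A/G; 7: G/C; 8: G/A; 10: C/T; 14: T/C; 15: T/C.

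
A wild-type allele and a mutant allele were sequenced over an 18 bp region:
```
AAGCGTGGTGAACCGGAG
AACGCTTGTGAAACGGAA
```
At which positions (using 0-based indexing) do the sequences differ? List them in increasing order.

2, 3, 4, 6, 12, 17

Scanning 0-based: 2: G/C; 3: C/G; 4: G/C; 6: G/T; 12: C/A; 17: G/A.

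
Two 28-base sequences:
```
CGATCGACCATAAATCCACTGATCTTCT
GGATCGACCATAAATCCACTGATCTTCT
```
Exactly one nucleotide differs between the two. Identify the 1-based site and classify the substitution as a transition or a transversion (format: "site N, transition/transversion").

site 1, transversion

The sequences differ only at site 1: C→G (pyrimidine→purine), a transversion.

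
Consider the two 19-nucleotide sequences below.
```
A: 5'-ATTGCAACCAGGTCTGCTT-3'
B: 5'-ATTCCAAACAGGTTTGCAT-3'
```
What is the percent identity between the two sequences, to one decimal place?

78.9%

4 positions differ (4, 8, 14, 18), so 15 of 19 match: 15/19 = 78.95%.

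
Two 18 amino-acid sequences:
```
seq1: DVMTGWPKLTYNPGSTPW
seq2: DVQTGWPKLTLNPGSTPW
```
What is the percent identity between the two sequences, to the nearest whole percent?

89%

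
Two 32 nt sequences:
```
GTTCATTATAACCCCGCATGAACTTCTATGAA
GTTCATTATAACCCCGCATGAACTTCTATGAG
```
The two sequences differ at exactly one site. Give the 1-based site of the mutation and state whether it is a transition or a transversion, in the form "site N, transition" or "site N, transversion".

site 32, transition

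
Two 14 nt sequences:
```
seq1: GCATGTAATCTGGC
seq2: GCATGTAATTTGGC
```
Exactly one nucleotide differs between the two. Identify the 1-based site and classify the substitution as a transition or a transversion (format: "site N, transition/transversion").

Site 10 changes C→T. C is a pyrimidine and T is a pyrimidine, so this is a transition.

site 10, transition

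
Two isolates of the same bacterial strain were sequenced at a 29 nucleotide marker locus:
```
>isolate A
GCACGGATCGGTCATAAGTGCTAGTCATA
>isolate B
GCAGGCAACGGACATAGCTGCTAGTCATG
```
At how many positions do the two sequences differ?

7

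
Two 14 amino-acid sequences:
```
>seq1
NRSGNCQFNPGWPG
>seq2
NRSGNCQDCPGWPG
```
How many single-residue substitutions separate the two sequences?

2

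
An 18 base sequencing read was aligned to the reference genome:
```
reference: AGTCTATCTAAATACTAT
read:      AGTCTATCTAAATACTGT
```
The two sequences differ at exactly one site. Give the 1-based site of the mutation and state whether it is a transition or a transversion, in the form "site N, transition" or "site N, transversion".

Site 17 changes A→G. A is a purine and G is a purine, so this is a transition.

site 17, transition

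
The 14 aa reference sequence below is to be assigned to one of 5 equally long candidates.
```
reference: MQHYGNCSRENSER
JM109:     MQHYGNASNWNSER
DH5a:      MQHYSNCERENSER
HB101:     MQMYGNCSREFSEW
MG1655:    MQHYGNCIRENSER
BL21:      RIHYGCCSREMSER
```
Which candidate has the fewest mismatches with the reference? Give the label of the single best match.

JM109 differs at 3 residues; DH5a differs at 2 residues; HB101 differs at 3 residues; MG1655 differs at 1 residue; BL21 differs at 4 residues. The closest is MG1655.

MG1655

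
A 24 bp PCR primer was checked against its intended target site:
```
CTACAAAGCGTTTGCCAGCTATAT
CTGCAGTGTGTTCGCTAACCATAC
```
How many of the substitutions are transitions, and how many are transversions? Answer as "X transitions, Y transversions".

8 transitions, 1 transversion

Mismatches (1-based):
base 3: A→G (purine→purine, transition)
base 6: A→G (purine→purine, transition)
base 7: A→T (purine→pyrimidine, transversion)
base 9: C→T (pyrimidine→pyrimidine, transition)
base 13: T→C (pyrimidine→pyrimidine, transition)
base 16: C→T (pyrimidine→pyrimidine, transition)
base 18: G→A (purine→purine, transition)
base 20: T→C (pyrimidine→pyrimidine, transition)
base 24: T→C (pyrimidine→pyrimidine, transition)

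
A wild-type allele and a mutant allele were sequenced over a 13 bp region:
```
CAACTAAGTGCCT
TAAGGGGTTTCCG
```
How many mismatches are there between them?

8

Comparing position by position, 8 positions differ: 1 (C/T), 4 (C/G), 5 (T/G), 6 (A/G), 7 (A/G), 8 (G/T), 10 (G/T), 13 (T/G).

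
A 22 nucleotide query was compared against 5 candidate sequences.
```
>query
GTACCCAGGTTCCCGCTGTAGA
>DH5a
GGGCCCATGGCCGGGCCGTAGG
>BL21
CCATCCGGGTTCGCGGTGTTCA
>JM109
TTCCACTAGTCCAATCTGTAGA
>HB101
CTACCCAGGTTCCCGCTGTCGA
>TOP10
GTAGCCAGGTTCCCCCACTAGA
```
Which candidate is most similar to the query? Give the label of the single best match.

DH5a differs at 9 positions; BL21 differs at 8 positions; JM109 differs at 9 positions; HB101 differs at 2 positions; TOP10 differs at 4 positions. The closest is HB101.

HB101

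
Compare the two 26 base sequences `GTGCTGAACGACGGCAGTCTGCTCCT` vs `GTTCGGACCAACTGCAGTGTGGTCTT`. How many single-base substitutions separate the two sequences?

8

Comparing position by position, 8 sites differ: 3 (G/T), 5 (T/G), 8 (A/C), 10 (G/A), 13 (G/T), 19 (C/G), 22 (C/G), 25 (C/T).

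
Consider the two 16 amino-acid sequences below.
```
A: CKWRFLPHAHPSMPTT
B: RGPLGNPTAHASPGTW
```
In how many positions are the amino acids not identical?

11

The sequences differ at positions 1, 2, 3, 4, 5, 6, 8, 11, 13, 14, 16 (1-based) — 11 in total.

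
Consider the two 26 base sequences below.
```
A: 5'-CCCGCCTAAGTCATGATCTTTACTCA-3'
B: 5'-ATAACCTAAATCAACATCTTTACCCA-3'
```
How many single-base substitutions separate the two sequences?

Comparing position by position, 8 sites differ: 1 (C/A), 2 (C/T), 3 (C/A), 4 (G/A), 10 (G/A), 14 (T/A), 15 (G/C), 24 (T/C).

8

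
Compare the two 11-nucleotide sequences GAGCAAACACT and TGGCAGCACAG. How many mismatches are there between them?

8

The sequences differ at positions 1, 2, 6, 7, 8, 9, 10, 11 (1-based) — 8 in total.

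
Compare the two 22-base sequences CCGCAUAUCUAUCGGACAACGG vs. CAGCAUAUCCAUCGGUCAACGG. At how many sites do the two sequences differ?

3

Mismatches (1-based): site 2: C→A; site 10: U→C; site 16: A→U.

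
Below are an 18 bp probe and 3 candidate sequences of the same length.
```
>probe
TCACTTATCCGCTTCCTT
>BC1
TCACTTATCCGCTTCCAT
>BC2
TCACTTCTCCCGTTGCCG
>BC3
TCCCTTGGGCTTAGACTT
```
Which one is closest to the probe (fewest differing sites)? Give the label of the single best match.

Hamming distances to probe — BC1: 1; BC2: 6; BC3: 9.
Smallest is BC1 with 1 mismatch.

BC1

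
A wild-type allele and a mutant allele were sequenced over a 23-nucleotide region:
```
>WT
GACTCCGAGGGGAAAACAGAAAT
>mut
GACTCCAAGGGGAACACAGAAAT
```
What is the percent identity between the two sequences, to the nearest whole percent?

91%

2 positions differ (7, 15), so 21 of 23 match: 21/23 = 91.3%.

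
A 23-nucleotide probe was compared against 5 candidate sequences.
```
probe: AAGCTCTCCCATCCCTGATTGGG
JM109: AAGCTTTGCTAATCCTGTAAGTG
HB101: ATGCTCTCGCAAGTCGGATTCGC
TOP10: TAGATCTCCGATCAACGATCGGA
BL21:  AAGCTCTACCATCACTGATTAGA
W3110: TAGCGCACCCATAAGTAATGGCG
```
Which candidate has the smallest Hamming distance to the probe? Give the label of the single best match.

JM109 differs at 9 bases; HB101 differs at 8 bases; TOP10 differs at 8 bases; BL21 differs at 4 bases; W3110 differs at 9 bases. The closest is BL21.

BL21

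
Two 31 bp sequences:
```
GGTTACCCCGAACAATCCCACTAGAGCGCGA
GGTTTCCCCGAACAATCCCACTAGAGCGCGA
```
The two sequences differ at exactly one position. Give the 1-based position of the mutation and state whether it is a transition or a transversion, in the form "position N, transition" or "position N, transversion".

The sequences differ only at position 5: A→T (purine→pyrimidine), a transversion.

position 5, transversion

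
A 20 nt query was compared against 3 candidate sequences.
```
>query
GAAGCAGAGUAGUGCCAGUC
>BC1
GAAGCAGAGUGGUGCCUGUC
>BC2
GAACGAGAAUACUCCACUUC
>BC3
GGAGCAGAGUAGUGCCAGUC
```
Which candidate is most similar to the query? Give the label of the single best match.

BC3

Hamming distances to query — BC1: 2; BC2: 8; BC3: 1.
Smallest is BC3 with 1 mismatch.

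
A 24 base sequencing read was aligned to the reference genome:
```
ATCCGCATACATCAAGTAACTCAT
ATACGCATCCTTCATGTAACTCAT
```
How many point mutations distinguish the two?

4

Comparing position by position, 4 sites differ: 3 (C/A), 9 (A/C), 11 (A/T), 15 (A/T).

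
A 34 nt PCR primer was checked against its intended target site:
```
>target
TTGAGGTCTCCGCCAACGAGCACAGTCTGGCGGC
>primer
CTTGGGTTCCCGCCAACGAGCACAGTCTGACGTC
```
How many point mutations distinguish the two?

7

The sequences differ at bases 1, 3, 4, 8, 9, 30, 33 (1-based) — 7 in total.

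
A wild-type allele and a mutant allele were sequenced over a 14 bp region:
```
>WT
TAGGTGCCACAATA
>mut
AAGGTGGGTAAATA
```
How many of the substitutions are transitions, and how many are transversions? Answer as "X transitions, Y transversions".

Transitions (purine↔purine or pyrimidine↔pyrimidine): none.
Transversions (purine↔pyrimidine): 1 T→A, 7 C→G, 8 C→G, 9 A→T, 10 C→A.

0 transitions, 5 transversions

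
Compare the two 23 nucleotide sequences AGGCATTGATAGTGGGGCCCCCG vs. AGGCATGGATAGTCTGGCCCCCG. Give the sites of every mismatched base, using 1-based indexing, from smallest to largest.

Scanning 1-based: 7: T/G; 14: G/C; 15: G/T.

7, 14, 15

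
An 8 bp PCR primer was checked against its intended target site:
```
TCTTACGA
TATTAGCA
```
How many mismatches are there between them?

3

Mismatches (1-based): base 2: C→A; base 6: C→G; base 7: G→C.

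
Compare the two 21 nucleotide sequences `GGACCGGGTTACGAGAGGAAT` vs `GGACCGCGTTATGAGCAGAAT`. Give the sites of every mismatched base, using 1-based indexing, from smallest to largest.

Differences at site 7 (G→C), site 12 (C→T), site 16 (A→C), site 17 (G→A).

7, 12, 16, 17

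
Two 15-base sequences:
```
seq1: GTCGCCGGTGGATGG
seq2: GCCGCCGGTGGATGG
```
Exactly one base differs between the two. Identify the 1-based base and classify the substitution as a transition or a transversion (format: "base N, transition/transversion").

The sequences differ only at base 2: T→C (pyrimidine→pyrimidine), a transition.

base 2, transition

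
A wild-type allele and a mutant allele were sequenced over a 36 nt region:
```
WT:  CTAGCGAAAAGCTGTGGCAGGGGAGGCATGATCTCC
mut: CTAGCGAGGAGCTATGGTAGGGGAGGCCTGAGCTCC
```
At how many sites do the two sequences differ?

6

Comparing position by position, 6 sites differ: 8 (A/G), 9 (A/G), 14 (G/A), 18 (C/T), 28 (A/C), 32 (T/G).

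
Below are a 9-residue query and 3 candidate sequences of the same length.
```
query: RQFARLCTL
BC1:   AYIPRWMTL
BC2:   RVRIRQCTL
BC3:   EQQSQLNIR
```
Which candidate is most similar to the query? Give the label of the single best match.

BC2

Hamming distances to query — BC1: 6; BC2: 4; BC3: 7.
Smallest is BC2 with 4 mismatches.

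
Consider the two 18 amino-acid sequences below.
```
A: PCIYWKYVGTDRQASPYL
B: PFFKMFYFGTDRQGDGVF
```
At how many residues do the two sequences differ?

11

The sequences differ at residues 2, 3, 4, 5, 6, 8, 14, 15, 16, 17, 18 (1-based) — 11 in total.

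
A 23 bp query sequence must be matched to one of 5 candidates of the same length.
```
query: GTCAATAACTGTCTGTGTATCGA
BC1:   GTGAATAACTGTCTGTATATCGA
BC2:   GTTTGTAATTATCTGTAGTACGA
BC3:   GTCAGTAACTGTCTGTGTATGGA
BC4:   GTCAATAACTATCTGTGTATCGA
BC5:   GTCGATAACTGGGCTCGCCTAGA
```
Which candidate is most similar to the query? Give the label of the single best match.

BC4

Hamming distances to query — BC1: 2; BC2: 9; BC3: 2; BC4: 1; BC5: 9.
Smallest is BC4 with 1 mismatch.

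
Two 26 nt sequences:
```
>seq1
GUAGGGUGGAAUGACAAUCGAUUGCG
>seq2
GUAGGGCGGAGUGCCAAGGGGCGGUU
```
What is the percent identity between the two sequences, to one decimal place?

10 positions differ (7, 11, 14, 18, 19, 21, 22, 23, 25, 26), so 16 of 26 match: 16/26 = 61.54%.

61.5%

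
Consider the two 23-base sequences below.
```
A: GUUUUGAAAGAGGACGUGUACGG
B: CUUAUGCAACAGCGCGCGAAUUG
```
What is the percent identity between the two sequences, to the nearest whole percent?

Mismatches at positions 1, 4, 7, 10, 13, 14, 17, 19, 21, 22 (1-based): 10 of 23.
Identical positions: 13/23 = 56.52% → 57%.

57%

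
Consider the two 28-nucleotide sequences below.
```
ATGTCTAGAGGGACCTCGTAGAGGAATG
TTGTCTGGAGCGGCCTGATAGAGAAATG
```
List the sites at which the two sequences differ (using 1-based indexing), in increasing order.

Scanning 1-based: 1: A/T; 7: A/G; 11: G/C; 13: A/G; 17: C/G; 18: G/A; 24: G/A.

1, 7, 11, 13, 17, 18, 24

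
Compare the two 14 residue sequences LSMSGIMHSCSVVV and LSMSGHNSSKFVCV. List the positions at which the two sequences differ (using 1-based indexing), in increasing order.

Differences at position 6 (I→H), position 7 (M→N), position 8 (H→S), position 10 (C→K), position 11 (S→F), position 13 (V→C).

6, 7, 8, 10, 11, 13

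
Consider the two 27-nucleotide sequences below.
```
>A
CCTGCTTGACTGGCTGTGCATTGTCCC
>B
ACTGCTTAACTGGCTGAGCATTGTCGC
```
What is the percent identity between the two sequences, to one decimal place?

Mismatches at positions 1, 8, 17, 26 (1-based): 4 of 27.
Identical positions: 23/27 = 85.19% → 85.2%.

85.2%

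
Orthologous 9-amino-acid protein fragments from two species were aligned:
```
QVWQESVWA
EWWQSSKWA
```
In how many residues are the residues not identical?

4

Mismatches (1-based): residue 1: Q→E; residue 2: V→W; residue 5: E→S; residue 7: V→K.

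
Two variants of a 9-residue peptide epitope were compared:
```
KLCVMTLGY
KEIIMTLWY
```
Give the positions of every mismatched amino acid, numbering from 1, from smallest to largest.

Differences at position 2 (L→E), position 3 (C→I), position 4 (V→I), position 8 (G→W).

2, 3, 4, 8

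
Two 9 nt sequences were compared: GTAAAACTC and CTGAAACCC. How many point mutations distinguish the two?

3

Comparing position by position, 3 positions differ: 1 (G/C), 3 (A/G), 8 (T/C).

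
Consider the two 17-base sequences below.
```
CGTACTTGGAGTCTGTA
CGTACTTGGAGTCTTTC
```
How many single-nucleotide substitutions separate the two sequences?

The sequences differ at sites 15, 17 (1-based) — 2 in total.

2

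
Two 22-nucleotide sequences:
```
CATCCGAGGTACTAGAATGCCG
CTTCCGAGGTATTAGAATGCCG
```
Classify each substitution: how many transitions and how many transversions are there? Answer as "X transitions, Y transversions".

Mismatches (1-based):
position 2: A→T (purine→pyrimidine, transversion)
position 12: C→T (pyrimidine→pyrimidine, transition)

1 transition, 1 transversion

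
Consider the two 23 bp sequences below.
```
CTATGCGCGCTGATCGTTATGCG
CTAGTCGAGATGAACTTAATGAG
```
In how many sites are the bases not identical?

8

Comparing position by position, 8 sites differ: 4 (T/G), 5 (G/T), 8 (C/A), 10 (C/A), 14 (T/A), 16 (G/T), 18 (T/A), 22 (C/A).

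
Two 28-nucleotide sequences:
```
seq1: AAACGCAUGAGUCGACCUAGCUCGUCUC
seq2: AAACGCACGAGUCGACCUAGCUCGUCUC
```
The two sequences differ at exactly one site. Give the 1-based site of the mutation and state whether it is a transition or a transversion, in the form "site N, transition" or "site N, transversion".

The sequences differ only at site 8: U→C (pyrimidine→pyrimidine), a transition.

site 8, transition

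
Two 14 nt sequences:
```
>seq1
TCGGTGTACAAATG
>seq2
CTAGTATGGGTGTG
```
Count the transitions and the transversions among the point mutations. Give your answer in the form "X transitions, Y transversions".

Transitions (purine↔purine or pyrimidine↔pyrimidine): 1 T→C, 2 C→T, 3 G→A, 6 G→A, 8 A→G, 10 A→G, 12 A→G.
Transversions (purine↔pyrimidine): 9 C→G, 11 A→T.

7 transitions, 2 transversions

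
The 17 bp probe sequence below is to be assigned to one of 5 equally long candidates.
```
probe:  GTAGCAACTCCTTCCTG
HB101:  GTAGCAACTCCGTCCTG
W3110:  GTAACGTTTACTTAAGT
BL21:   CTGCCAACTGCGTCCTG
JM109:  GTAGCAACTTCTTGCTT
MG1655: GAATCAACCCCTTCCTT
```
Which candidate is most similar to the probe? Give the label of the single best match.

HB101

HB101 differs at 1 site; W3110 differs at 9 sites; BL21 differs at 5 sites; JM109 differs at 3 sites; MG1655 differs at 4 sites. The closest is HB101.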